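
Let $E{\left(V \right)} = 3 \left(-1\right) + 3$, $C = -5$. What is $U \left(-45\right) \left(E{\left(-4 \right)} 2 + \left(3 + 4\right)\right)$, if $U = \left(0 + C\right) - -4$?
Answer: $315$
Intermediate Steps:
$E{\left(V \right)} = 0$ ($E{\left(V \right)} = -3 + 3 = 0$)
$U = -1$ ($U = \left(0 - 5\right) - -4 = -5 + 4 = -1$)
$U \left(-45\right) \left(E{\left(-4 \right)} 2 + \left(3 + 4\right)\right) = \left(-1\right) \left(-45\right) \left(0 \cdot 2 + \left(3 + 4\right)\right) = 45 \left(0 + 7\right) = 45 \cdot 7 = 315$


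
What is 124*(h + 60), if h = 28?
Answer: 10912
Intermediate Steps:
124*(h + 60) = 124*(28 + 60) = 124*88 = 10912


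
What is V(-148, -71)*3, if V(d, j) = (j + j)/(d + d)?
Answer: 213/148 ≈ 1.4392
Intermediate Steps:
V(d, j) = j/d (V(d, j) = (2*j)/((2*d)) = (2*j)*(1/(2*d)) = j/d)
V(-148, -71)*3 = -71/(-148)*3 = -71*(-1/148)*3 = (71/148)*3 = 213/148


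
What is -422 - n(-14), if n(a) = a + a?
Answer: -394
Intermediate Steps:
n(a) = 2*a
-422 - n(-14) = -422 - 2*(-14) = -422 - 1*(-28) = -422 + 28 = -394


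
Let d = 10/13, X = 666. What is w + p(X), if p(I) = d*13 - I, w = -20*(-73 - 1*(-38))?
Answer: 44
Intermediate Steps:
d = 10/13 (d = 10*(1/13) = 10/13 ≈ 0.76923)
w = 700 (w = -20*(-73 + 38) = -20*(-35) = 700)
p(I) = 10 - I (p(I) = (10/13)*13 - I = 10 - I)
w + p(X) = 700 + (10 - 1*666) = 700 + (10 - 666) = 700 - 656 = 44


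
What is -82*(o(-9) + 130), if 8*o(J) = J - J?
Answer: -10660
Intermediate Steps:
o(J) = 0 (o(J) = (J - J)/8 = (⅛)*0 = 0)
-82*(o(-9) + 130) = -82*(0 + 130) = -82*130 = -10660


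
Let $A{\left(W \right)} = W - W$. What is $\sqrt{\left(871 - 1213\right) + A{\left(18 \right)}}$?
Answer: $3 i \sqrt{38} \approx 18.493 i$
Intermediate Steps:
$A{\left(W \right)} = 0$
$\sqrt{\left(871 - 1213\right) + A{\left(18 \right)}} = \sqrt{\left(871 - 1213\right) + 0} = \sqrt{-342 + 0} = \sqrt{-342} = 3 i \sqrt{38}$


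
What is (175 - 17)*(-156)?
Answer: -24648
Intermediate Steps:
(175 - 17)*(-156) = 158*(-156) = -24648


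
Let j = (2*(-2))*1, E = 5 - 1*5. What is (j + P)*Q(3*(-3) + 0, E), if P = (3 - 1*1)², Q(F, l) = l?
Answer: 0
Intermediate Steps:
E = 0 (E = 5 - 5 = 0)
j = -4 (j = -4*1 = -4)
P = 4 (P = (3 - 1)² = 2² = 4)
(j + P)*Q(3*(-3) + 0, E) = (-4 + 4)*0 = 0*0 = 0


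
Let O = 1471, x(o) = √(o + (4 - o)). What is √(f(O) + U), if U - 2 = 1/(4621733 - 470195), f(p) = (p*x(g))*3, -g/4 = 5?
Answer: √16905882648610130/1383846 ≈ 93.957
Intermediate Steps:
g = -20 (g = -4*5 = -20)
x(o) = 2 (x(o) = √4 = 2)
f(p) = 6*p (f(p) = (p*2)*3 = (2*p)*3 = 6*p)
U = 8303077/4151538 (U = 2 + 1/(4621733 - 470195) = 2 + 1/4151538 = 8303077/4151538 ≈ 2.0000)
√(f(O) + U) = √(6*1471 + 8303077/4151538) = √(8826 + 8303077/4151538) = √(36649777465/4151538) = √16905882648610130/1383846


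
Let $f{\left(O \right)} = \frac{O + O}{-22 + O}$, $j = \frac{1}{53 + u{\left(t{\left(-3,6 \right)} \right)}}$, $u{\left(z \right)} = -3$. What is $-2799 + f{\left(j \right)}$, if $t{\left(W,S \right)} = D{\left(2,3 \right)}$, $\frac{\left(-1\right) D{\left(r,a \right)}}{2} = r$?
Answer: $- \frac{3076103}{1099} \approx -2799.0$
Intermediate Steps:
$D{\left(r,a \right)} = - 2 r$
$t{\left(W,S \right)} = -4$ ($t{\left(W,S \right)} = \left(-2\right) 2 = -4$)
$j = \frac{1}{50}$ ($j = \frac{1}{53 - 3} = \frac{1}{50} \approx 0.02$)
$f{\left(O \right)} = \frac{2 O}{-22 + O}$
$-2799 + f{\left(j \right)} = -2799 + 2 \cdot \frac{1}{50} \frac{1}{-22 + \frac{1}{50}} = -2799 + 2 \cdot \frac{1}{50} \frac{1}{- \frac{1099}{50}} = -2799 + 2 \cdot \frac{1}{50} \left(- \frac{50}{1099}\right) = -2799 - \frac{2}{1099} = - \frac{3076103}{1099}$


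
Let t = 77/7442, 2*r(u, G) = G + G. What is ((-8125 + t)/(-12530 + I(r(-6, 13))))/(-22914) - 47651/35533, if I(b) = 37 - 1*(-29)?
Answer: -33760431767708147/25174371449170752 ≈ -1.3411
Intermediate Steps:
r(u, G) = G (r(u, G) = (G + G)/2 = (2*G)/2 = G)
t = 77/7442 (t = 77*(1/7442) = 77/7442 ≈ 0.010347)
I(b) = 66 (I(b) = 37 + 29 = 66)
((-8125 + t)/(-12530 + I(r(-6, 13))))/(-22914) - 47651/35533 = ((-8125 + 77/7442)/(-12530 + 66))/(-22914) - 47651/35533 = -60466173/7442/(-12464)*(-1/22914) - 47651*1/35533 = -60466173/7442*(-1/12464)*(-1/22914) - 47651/35533 = (60466173/92757088)*(-1/22914) - 47651/35533 = -20155391/708478638144 - 47651/35533 = -33760431767708147/25174371449170752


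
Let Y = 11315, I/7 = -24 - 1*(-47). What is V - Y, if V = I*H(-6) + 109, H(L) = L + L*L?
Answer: -6376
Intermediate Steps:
H(L) = L + L**2
I = 161 (I = 7*(-24 - 1*(-47)) = 7*(-24 + 47) = 7*23 = 161)
V = 4939 (V = 161*(-6*(1 - 6)) + 109 = 161*(-6*(-5)) + 109 = 161*30 + 109 = 4830 + 109 = 4939)
V - Y = 4939 - 1*11315 = 4939 - 11315 = -6376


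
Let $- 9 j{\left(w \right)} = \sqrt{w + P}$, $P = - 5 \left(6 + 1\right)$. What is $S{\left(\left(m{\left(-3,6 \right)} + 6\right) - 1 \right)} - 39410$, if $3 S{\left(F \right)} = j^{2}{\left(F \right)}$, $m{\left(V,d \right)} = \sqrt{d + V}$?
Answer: $- \frac{3192220}{81} + \frac{\sqrt{3}}{243} \approx -39410.0$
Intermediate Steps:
$m{\left(V,d \right)} = \sqrt{V + d}$
$P = -35$ ($P = \left(-5\right) 7 = -35$)
$j{\left(w \right)} = - \frac{\sqrt{-35 + w}}{9}$ ($j{\left(w \right)} = - \frac{\sqrt{w - 35}}{9} = - \frac{\sqrt{-35 + w}}{9}$)
$S{\left(F \right)} = - \frac{35}{243} + \frac{F}{243}$ ($S{\left(F \right)} = \frac{\left(- \frac{\sqrt{-35 + F}}{9}\right)^{2}}{3} = \frac{- \frac{35}{81} + \frac{F}{81}}{3} = - \frac{35}{243} + \frac{F}{243}$)
$S{\left(\left(m{\left(-3,6 \right)} + 6\right) - 1 \right)} - 39410 = \left(- \frac{35}{243} + \frac{\left(\sqrt{-3 + 6} + 6\right) - 1}{243}\right) - 39410 = \left(- \frac{35}{243} + \frac{\left(\sqrt{3} + 6\right) - 1}{243}\right) - 39410 = \left(- \frac{35}{243} + \frac{\left(6 + \sqrt{3}\right) - 1}{243}\right) - 39410 = \left(- \frac{35}{243} + \frac{5 + \sqrt{3}}{243}\right) - 39410 = \left(- \frac{35}{243} + \left(\frac{5}{243} + \frac{\sqrt{3}}{243}\right)\right) - 39410 = \left(- \frac{10}{81} + \frac{\sqrt{3}}{243}\right) - 39410 = - \frac{3192220}{81} + \frac{\sqrt{3}}{243}$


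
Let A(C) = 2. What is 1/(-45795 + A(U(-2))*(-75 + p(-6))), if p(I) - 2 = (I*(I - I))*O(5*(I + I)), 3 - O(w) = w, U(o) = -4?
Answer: -1/45941 ≈ -2.1767e-5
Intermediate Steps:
O(w) = 3 - w
p(I) = 2 (p(I) = 2 + (I*(I - I))*(3 - 5*(I + I)) = 2 + (I*0)*(3 - 5*2*I) = 2 + 0*(3 - 10*I) = 2 + 0 = 2)
1/(-45795 + A(U(-2))*(-75 + p(-6))) = 1/(-45795 + 2*(-75 + 2)) = 1/(-45795 + 2*(-73)) = 1/(-45795 - 146) = 1/(-45941) = -1/45941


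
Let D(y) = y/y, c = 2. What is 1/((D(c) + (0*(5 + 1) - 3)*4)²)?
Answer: 1/121 ≈ 0.0082645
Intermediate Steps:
D(y) = 1
1/((D(c) + (0*(5 + 1) - 3)*4)²) = 1/((1 + (0*(5 + 1) - 3)*4)²) = 1/((1 + (0*6 - 3)*4)²) = 1/((1 + (0 - 3)*4)²) = 1/((1 - 3*4)²) = 1/((1 - 12)²) = 1/((-11)²) = 1/121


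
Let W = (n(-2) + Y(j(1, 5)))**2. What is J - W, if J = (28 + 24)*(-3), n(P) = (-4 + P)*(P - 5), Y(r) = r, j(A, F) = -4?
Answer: -1600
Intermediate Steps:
n(P) = (-5 + P)*(-4 + P) (n(P) = (-4 + P)*(-5 + P) = (-5 + P)*(-4 + P))
W = 1444 (W = ((20 + (-2)**2 - 9*(-2)) - 4)**2 = ((20 + 4 + 18) - 4)**2 = (42 - 4)**2 = 38**2 = 1444)
J = -156 (J = 52*(-3) = -156)
J - W = -156 - 1*1444 = -156 - 1444 = -1600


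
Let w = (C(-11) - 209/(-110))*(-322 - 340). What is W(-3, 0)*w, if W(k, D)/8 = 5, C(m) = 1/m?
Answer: -526952/11 ≈ -47905.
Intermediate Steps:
W(k, D) = 40 (W(k, D) = 8*5 = 40)
w = -65869/55 (w = (1/(-11) - 209/(-110))*(-322 - 340) = (-1/11 - 209*(-1/110))*(-662) = (-1/11 + 19/10)*(-662) = (199/110)*(-662) = -65869/55 ≈ -1197.6)
W(-3, 0)*w = 40*(-65869/55) = -526952/11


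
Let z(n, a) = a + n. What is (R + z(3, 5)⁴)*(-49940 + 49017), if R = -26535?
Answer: 20711197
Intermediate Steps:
(R + z(3, 5)⁴)*(-49940 + 49017) = (-26535 + (5 + 3)⁴)*(-49940 + 49017) = (-26535 + 8⁴)*(-923) = (-26535 + 4096)*(-923) = -22439*(-923) = 20711197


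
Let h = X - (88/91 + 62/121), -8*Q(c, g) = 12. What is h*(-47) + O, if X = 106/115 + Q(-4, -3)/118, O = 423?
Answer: 134420238713/298838540 ≈ 449.81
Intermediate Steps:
Q(c, g) = -3/2 (Q(c, g) = -⅛*12 = -3/2)
X = 24671/27140 (X = 106/115 - 3/2/118 = 106*(1/115) - 3/2*1/118 = 106/115 - 3/236 = 24671/27140 ≈ 0.90903)
h = -170458219/298838540 (h = 24671/27140 - (88/91 + 62/121) = 24671/27140 - 1*16290/11011 = 24671/27140 - 16290/11011 = -170458219/298838540 ≈ -0.57040)
h*(-47) + O = -170458219/298838540*(-47) + 423 = 8011536293/298838540 + 423 = 134420238713/298838540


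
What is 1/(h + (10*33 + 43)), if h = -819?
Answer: -1/446 ≈ -0.0022422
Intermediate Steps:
1/(h + (10*33 + 43)) = 1/(-819 + (10*33 + 43)) = 1/(-819 + (330 + 43)) = 1/(-819 + 373) = 1/(-446) = -1/446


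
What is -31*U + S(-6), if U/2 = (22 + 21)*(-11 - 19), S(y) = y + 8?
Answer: 79982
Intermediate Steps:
S(y) = 8 + y
U = -2580 (U = 2*((22 + 21)*(-11 - 19)) = 2*(43*(-30)) = 2*(-1290) = -2580)
-31*U + S(-6) = -31*(-2580) + (8 - 6) = 79980 + 2 = 79982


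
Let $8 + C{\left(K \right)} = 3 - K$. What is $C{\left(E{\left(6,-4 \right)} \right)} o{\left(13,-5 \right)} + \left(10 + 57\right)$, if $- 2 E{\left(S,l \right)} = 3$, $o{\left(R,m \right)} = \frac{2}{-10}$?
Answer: $\frac{677}{10} \approx 67.7$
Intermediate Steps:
$o{\left(R,m \right)} = - \frac{1}{5}$ ($o{\left(R,m \right)} = 2 \left(- \frac{1}{10}\right) = - \frac{1}{5}$)
$E{\left(S,l \right)} = - \frac{3}{2}$ ($E{\left(S,l \right)} = \left(- \frac{1}{2}\right) 3 = - \frac{3}{2}$)
$C{\left(K \right)} = -5 - K$ ($C{\left(K \right)} = -8 - \left(-3 + K\right) = -5 - K$)
$C{\left(E{\left(6,-4 \right)} \right)} o{\left(13,-5 \right)} + \left(10 + 57\right) = \left(-5 - - \frac{3}{2}\right) \left(- \frac{1}{5}\right) + \left(10 + 57\right) = \left(-5 + \frac{3}{2}\right) \left(- \frac{1}{5}\right) + 67 = \left(- \frac{7}{2}\right) \left(- \frac{1}{5}\right) + 67 = \frac{7}{10} + 67 = \frac{677}{10}$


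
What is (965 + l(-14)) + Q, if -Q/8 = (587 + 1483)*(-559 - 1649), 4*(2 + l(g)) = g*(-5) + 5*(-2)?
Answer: 36565458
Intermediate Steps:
l(g) = -9/2 - 5*g/4 (l(g) = -2 + (g*(-5) + 5*(-2))/4 = -2 + (-5*g - 10)/4 = -2 + (-10 - 5*g)/4 = -2 + (-5/2 - 5*g/4) = -9/2 - 5*g/4)
Q = 36564480 (Q = -8*(587 + 1483)*(-559 - 1649) = -16560*(-2208) = -8*(-4570560) = 36564480)
(965 + l(-14)) + Q = (965 + (-9/2 - 5/4*(-14))) + 36564480 = (965 + (-9/2 + 35/2)) + 36564480 = (965 + 13) + 36564480 = 978 + 36564480 = 36565458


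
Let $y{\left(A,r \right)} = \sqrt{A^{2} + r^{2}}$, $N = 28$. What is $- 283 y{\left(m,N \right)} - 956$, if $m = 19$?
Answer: $-956 - 283 \sqrt{1145} \approx -10532.0$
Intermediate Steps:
$- 283 y{\left(m,N \right)} - 956 = - 283 \sqrt{19^{2} + 28^{2}} - 956 = - 283 \sqrt{361 + 784} - 956 = - 283 \sqrt{1145} - 956 = -956 - 283 \sqrt{1145}$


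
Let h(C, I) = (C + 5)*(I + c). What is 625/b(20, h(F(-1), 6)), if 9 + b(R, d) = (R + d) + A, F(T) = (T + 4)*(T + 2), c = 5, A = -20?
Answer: 625/79 ≈ 7.9114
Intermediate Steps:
F(T) = (2 + T)*(4 + T) (F(T) = (4 + T)*(2 + T) = (2 + T)*(4 + T))
h(C, I) = (5 + C)*(5 + I) (h(C, I) = (C + 5)*(I + 5) = (5 + C)*(5 + I))
b(R, d) = -29 + R + d (b(R, d) = -9 + ((R + d) - 20) = -9 + (-20 + R + d) = -29 + R + d)
625/b(20, h(F(-1), 6)) = 625/(-29 + 20 + (25 + 5*(8 + (-1)² + 6*(-1)) + 5*6 + (8 + (-1)² + 6*(-1))*6)) = 625/(-29 + 20 + (25 + 5*(8 + 1 - 6) + 30 + (8 + 1 - 6)*6)) = 625/(-29 + 20 + (25 + 5*3 + 30 + 3*6)) = 625/(-29 + 20 + (25 + 15 + 30 + 18)) = 625/(-29 + 20 + 88) = 625/79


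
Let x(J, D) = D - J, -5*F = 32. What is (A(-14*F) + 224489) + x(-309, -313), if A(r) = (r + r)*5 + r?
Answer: 1127353/5 ≈ 2.2547e+5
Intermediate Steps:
F = -32/5 (F = -⅕*32 = -32/5 ≈ -6.4000)
A(r) = 11*r (A(r) = (2*r)*5 + r = 10*r + r = 11*r)
(A(-14*F) + 224489) + x(-309, -313) = (11*(-14*(-32/5)) + 224489) + (-313 - 1*(-309)) = (11*(448/5) + 224489) + (-313 + 309) = (4928/5 + 224489) - 4 = 1127373/5 - 4 = 1127353/5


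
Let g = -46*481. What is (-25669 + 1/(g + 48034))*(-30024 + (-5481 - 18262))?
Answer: 35756799792917/25908 ≈ 1.3801e+9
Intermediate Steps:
g = -22126
(-25669 + 1/(g + 48034))*(-30024 + (-5481 - 18262)) = (-25669 + 1/(-22126 + 48034))*(-30024 + (-5481 - 18262)) = (-25669 + 1/25908)*(-30024 - 23743) = (-25669 + 1/25908)*(-53767) = -665032451/25908*(-53767) = 35756799792917/25908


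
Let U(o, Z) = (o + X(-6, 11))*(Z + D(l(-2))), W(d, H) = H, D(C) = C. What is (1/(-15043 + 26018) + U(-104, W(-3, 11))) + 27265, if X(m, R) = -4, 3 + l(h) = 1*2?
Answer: 287380376/10975 ≈ 26185.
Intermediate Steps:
l(h) = -1 (l(h) = -3 + 1*2 = -3 + 2 = -1)
U(o, Z) = (-1 + Z)*(-4 + o) (U(o, Z) = (o - 4)*(Z - 1) = (-4 + o)*(-1 + Z) = (-1 + Z)*(-4 + o))
(1/(-15043 + 26018) + U(-104, W(-3, 11))) + 27265 = (1/(-15043 + 26018) + (4 - 1*(-104) - 4*11 + 11*(-104))) + 27265 = (1/10975 + (4 + 104 - 44 - 1144)) + 27265 = (1/10975 - 1080) + 27265 = -11852999/10975 + 27265 = 287380376/10975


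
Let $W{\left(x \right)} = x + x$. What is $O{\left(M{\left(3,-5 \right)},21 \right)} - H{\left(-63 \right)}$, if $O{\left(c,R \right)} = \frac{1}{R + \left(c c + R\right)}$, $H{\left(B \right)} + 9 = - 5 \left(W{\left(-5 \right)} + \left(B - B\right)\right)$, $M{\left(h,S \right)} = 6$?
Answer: $- \frac{3197}{78} \approx -40.987$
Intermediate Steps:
$W{\left(x \right)} = 2 x$
$H{\left(B \right)} = 41$ ($H{\left(B \right)} = -9 - 5 \left(2 \left(-5\right) + \left(B - B\right)\right) = -9 - 5 \left(-10 + 0\right) = -9 - -50 = -9 + 50 = 41$)
$O{\left(c,R \right)} = \frac{1}{c^{2} + 2 R}$ ($O{\left(c,R \right)} = \frac{1}{R + \left(c^{2} + R\right)} = \frac{1}{R + \left(R + c^{2}\right)} = \frac{1}{c^{2} + 2 R}$)
$O{\left(M{\left(3,-5 \right)},21 \right)} - H{\left(-63 \right)} = \frac{1}{6^{2} + 2 \cdot 21} - 41 = \frac{1}{36 + 42} - 41 = \frac{1}{78} - 41 = - \frac{3197}{78}$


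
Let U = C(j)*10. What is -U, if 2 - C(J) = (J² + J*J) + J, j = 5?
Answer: 530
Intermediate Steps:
C(J) = 2 - J - 2*J² (C(J) = 2 - ((J² + J*J) + J) = 2 - ((J² + J²) + J) = 2 - (2*J² + J) = 2 - (J + 2*J²) = 2 + (-J - 2*J²) = 2 - J - 2*J²)
U = -530 (U = (2 - 1*5 - 2*5²)*10 = (2 - 5 - 2*25)*10 = (2 - 5 - 50)*10 = -53*10 = -530)
-U = -1*(-530) = 530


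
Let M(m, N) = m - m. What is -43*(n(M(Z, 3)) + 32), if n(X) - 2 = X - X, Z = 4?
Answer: -1462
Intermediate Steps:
M(m, N) = 0
n(X) = 2 (n(X) = 2 + (X - X) = 2 + 0 = 2)
-43*(n(M(Z, 3)) + 32) = -43*(2 + 32) = -43*34 = -1462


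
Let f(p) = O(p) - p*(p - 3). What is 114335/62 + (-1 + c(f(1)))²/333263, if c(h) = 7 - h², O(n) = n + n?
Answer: 38103631305/20662306 ≈ 1844.1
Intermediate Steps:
O(n) = 2*n
f(p) = 2*p - p*(-3 + p) (f(p) = 2*p - p*(p - 3) = 2*p - p*(-3 + p))
114335/62 + (-1 + c(f(1)))²/333263 = 114335/62 + (-1 + (7 - (1*(5 - 1*1))²))²/333263 = 114335*(1/62) + (-1 + (7 - (1*(5 - 1))²))²*(1/333263) = 114335/62 + (-1 + (7 - (1*4)²))²*(1/333263) = 114335/62 + (-1 + (7 - 1*4²))²*(1/333263) = 114335/62 + (-1 + (7 - 1*16))²*(1/333263) = 114335/62 + (-1 + (7 - 16))²*(1/333263) = 114335/62 + (-1 - 9)²*(1/333263) = 114335/62 + (-10)²*(1/333263) = 114335/62 + 100*(1/333263) = 114335/62 + 100/333263 = 38103631305/20662306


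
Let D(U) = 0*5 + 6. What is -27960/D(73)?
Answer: -4660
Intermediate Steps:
D(U) = 6 (D(U) = 0 + 6 = 6)
-27960/D(73) = -27960/6 = -27960*⅙ = -4660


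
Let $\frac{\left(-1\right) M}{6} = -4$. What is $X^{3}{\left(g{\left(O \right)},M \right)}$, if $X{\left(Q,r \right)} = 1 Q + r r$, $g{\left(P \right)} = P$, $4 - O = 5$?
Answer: $190109375$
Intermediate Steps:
$O = -1$ ($O = 4 - 5 = -1$)
$M = 24$ ($M = \left(-6\right) \left(-4\right) = 24$)
$X{\left(Q,r \right)} = Q + r^{2}$
$X^{3}{\left(g{\left(O \right)},M \right)} = \left(-1 + 24^{2}\right)^{3} = \left(-1 + 576\right)^{3} = 575^{3} = 190109375$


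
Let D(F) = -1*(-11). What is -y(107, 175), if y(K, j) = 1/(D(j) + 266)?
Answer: -1/277 ≈ -0.0036101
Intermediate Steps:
D(F) = 11
y(K, j) = 1/277 (y(K, j) = 1/(11 + 266) = 1/277)
-y(107, 175) = -1*1/277 = -1/277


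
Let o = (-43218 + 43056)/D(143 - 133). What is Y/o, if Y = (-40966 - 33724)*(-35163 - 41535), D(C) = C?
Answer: -3182540900/9 ≈ -3.5362e+8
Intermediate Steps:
o = -81/5 (o = (-43218 + 43056)/(143 - 133) = -162/10 = -162*⅒ = -81/5 ≈ -16.200)
Y = 5728573620 (Y = -74690*(-76698) = 5728573620)
Y/o = 5728573620/(-81/5) = 5728573620*(-5/81) = -3182540900/9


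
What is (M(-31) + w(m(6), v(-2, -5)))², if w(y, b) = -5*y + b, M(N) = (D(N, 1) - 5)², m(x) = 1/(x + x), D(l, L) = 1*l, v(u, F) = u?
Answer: 240963529/144 ≈ 1.6734e+6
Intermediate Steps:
D(l, L) = l
m(x) = 1/(2*x)
M(N) = (-5 + N)² (M(N) = (N - 5)² = (-5 + N)²)
w(y, b) = b - 5*y
(M(-31) + w(m(6), v(-2, -5)))² = ((-5 - 31)² + (-2 - 5/(2*6)))² = ((-36)² + (-2 - 5/(2*6)))² = (1296 + (-2 - 5*1/12))² = (1296 + (-2 - 5/12))² = (1296 - 29/12)² = (15523/12)² = 240963529/144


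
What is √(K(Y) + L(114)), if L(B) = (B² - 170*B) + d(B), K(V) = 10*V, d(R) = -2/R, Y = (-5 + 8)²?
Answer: I*√20449263/57 ≈ 79.335*I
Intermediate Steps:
Y = 9 (Y = 3² = 9)
L(B) = B² - 170*B - 2/B (L(B) = (B² - 170*B) - 2/B = B² - 170*B - 2/B)
√(K(Y) + L(114)) = √(10*9 + (-2 + 114²*(-170 + 114))/114) = √(90 + (-2 + 12996*(-56))/114) = √(90 + (-2 - 727776)/114) = √(90 + (1/114)*(-727778)) = √(90 - 363889/57) = √(-358759/57) = I*√20449263/57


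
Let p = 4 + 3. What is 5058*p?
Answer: 35406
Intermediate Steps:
p = 7
5058*p = 5058*7 = 35406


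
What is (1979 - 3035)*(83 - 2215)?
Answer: 2251392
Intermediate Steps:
(1979 - 3035)*(83 - 2215) = -1056*(-2132) = 2251392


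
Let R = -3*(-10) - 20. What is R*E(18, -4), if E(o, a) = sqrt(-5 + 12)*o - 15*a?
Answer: 600 + 180*sqrt(7) ≈ 1076.2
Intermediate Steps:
E(o, a) = -15*a + o*sqrt(7) (E(o, a) = sqrt(7)*o - 15*a = o*sqrt(7) - 15*a = -15*a + o*sqrt(7))
R = 10 (R = 30 - 20 = 10)
R*E(18, -4) = 10*(-15*(-4) + 18*sqrt(7)) = 10*(60 + 18*sqrt(7)) = 600 + 180*sqrt(7)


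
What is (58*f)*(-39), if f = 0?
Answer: 0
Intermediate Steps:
(58*f)*(-39) = (58*0)*(-39) = 0*(-39) = 0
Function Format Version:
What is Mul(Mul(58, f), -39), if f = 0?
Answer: 0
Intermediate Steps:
Mul(Mul(58, f), -39) = Mul(Mul(58, 0), -39) = Mul(0, -39) = 0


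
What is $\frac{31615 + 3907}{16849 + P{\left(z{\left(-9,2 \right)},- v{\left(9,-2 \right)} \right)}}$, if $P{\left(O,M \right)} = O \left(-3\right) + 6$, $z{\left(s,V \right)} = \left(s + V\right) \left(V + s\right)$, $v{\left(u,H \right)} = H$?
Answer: $\frac{17761}{8354} \approx 2.126$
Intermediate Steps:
$z{\left(s,V \right)} = \left(V + s\right)^{2}$ ($z{\left(s,V \right)} = \left(V + s\right) \left(V + s\right) = \left(V + s\right)^{2}$)
$P{\left(O,M \right)} = 6 - 3 O$ ($P{\left(O,M \right)} = - 3 O + 6 = 6 - 3 O$)
$\frac{31615 + 3907}{16849 + P{\left(z{\left(-9,2 \right)},- v{\left(9,-2 \right)} \right)}} = \frac{31615 + 3907}{16849 + \left(6 - 3 \left(2 - 9\right)^{2}\right)} = \frac{35522}{16849 + \left(6 - 3 \left(-7\right)^{2}\right)} = \frac{35522}{16849 + \left(6 - 147\right)} = \frac{35522}{16849 - 141} = \frac{35522}{16708} = 35522 \cdot \frac{1}{16708} = \frac{17761}{8354}$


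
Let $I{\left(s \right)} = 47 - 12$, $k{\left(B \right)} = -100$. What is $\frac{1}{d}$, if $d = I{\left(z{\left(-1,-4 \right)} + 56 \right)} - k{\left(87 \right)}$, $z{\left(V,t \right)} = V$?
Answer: $\frac{1}{135} \approx 0.0074074$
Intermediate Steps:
$I{\left(s \right)} = 35$
$d = 135$ ($d = 35 - -100 = 35 + 100 = 135$)
$\frac{1}{d} = \frac{1}{135}$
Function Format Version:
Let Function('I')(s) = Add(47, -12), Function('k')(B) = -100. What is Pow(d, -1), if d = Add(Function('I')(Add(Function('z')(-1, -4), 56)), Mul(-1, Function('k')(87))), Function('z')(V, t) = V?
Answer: Rational(1, 135) ≈ 0.0074074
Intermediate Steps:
Function('I')(s) = 35
d = 135 (d = Add(35, Mul(-1, -100)) = Add(35, 100) = 135)
Pow(d, -1) = Pow(135, -1) = Rational(1, 135)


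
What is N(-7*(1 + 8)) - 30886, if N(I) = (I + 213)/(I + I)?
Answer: -648631/21 ≈ -30887.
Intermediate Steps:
N(I) = (213 + I)/(2*I) (N(I) = (213 + I)/((2*I)) = (213 + I)*(1/(2*I)) = (213 + I)/(2*I))
N(-7*(1 + 8)) - 30886 = (213 - 7*(1 + 8))/(2*((-7*(1 + 8)))) - 30886 = (213 - 7*9)/(2*((-7*9))) - 30886 = (½)*(213 - 63)/(-63) - 30886 = (½)*(-1/63)*150 - 30886 = -25/21 - 30886 = -648631/21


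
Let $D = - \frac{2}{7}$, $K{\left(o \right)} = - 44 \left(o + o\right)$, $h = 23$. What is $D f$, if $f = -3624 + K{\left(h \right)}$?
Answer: $\frac{11296}{7} \approx 1613.7$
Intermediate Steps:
$K{\left(o \right)} = - 88 o$ ($K{\left(o \right)} = - 44 \cdot 2 o = - 88 o$)
$D = - \frac{2}{7}$ ($D = \left(-2\right) \frac{1}{7} = - \frac{2}{7} \approx -0.28571$)
$f = -5648$ ($f = -3624 - 2024 = -5648$)
$D f = \left(- \frac{2}{7}\right) \left(-5648\right) = \frac{11296}{7}$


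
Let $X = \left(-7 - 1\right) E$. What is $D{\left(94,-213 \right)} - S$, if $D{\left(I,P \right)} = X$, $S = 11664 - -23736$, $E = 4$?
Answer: $-35432$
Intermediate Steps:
$X = -32$ ($X = \left(-7 - 1\right) 4 = \left(-8\right) 4 = -32$)
$S = 35400$ ($S = 11664 + 23736 = 35400$)
$D{\left(I,P \right)} = -32$
$D{\left(94,-213 \right)} - S = -32 - 35400 = -35432$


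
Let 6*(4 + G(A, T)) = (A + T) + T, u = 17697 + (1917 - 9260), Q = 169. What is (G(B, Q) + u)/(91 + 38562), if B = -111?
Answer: 62327/231918 ≈ 0.26875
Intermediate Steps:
u = 10354 (u = 17697 - 7343 = 10354)
G(A, T) = -4 + T/3 + A/6 (G(A, T) = -4 + ((A + T) + T)/6 = -4 + (A + 2*T)/6 = -4 + (T/3 + A/6) = -4 + T/3 + A/6)
(G(B, Q) + u)/(91 + 38562) = ((-4 + (⅓)*169 + (⅙)*(-111)) + 10354)/(91 + 38562) = ((-4 + 169/3 - 37/2) + 10354)/38653 = (203/6 + 10354)*(1/38653) = (62327/6)*(1/38653) = 62327/231918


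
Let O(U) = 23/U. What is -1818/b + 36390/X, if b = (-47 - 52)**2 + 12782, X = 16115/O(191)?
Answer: 241919148/1263812429 ≈ 0.19142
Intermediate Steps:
X = 3077965/23 (X = 16115/((23/191)) = 16115/((23*(1/191))) = 16115/(23/191) = 16115*(191/23) = 3077965/23 ≈ 1.3382e+5)
b = 22583 (b = (-99)**2 + 12782 = 9801 + 12782 = 22583)
-1818/b + 36390/X = -1818/22583 + 36390/(3077965/23) = -1818*1/22583 + 36390*(23/3077965) = -1818/22583 + 167394/615593 = 241919148/1263812429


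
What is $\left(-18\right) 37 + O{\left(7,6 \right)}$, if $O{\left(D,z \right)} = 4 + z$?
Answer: $-656$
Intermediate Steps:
$\left(-18\right) 37 + O{\left(7,6 \right)} = \left(-18\right) 37 + \left(4 + 6\right) = -666 + 10 = -656$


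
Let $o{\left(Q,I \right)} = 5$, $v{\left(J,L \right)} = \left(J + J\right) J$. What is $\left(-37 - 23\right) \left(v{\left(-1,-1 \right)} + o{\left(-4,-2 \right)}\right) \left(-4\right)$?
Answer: $1680$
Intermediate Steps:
$v{\left(J,L \right)} = 2 J^{2}$ ($v{\left(J,L \right)} = 2 J J = 2 J^{2}$)
$\left(-37 - 23\right) \left(v{\left(-1,-1 \right)} + o{\left(-4,-2 \right)}\right) \left(-4\right) = \left(-37 - 23\right) \left(2 \left(-1\right)^{2} + 5\right) \left(-4\right) = - 60 \left(2 \cdot 1 + 5\right) \left(-4\right) = - 60 \left(2 + 5\right) \left(-4\right) = - 60 \cdot 7 \left(-4\right) = \left(-60\right) \left(-28\right) = 1680$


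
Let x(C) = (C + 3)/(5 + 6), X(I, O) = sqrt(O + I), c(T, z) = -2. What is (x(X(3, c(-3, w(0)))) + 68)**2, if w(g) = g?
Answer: 565504/121 ≈ 4673.6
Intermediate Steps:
X(I, O) = sqrt(I + O)
x(C) = 3/11 + C/11 (x(C) = (3 + C)/11 = (3 + C)*(1/11) = 3/11 + C/11)
(x(X(3, c(-3, w(0)))) + 68)**2 = ((3/11 + sqrt(3 - 2)/11) + 68)**2 = ((3/11 + sqrt(1)/11) + 68)**2 = ((3/11 + (1/11)*1) + 68)**2 = ((3/11 + 1/11) + 68)**2 = (4/11 + 68)**2 = (752/11)**2 = 565504/121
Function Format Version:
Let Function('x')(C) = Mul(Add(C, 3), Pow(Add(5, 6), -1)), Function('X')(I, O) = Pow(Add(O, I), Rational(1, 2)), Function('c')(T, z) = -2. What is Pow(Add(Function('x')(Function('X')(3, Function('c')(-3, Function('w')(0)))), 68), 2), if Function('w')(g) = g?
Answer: Rational(565504, 121) ≈ 4673.6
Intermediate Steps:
Function('X')(I, O) = Pow(Add(I, O), Rational(1, 2))
Function('x')(C) = Add(Rational(3, 11), Mul(Rational(1, 11), C)) (Function('x')(C) = Mul(Add(3, C), Pow(11, -1)) = Mul(Add(3, C), Rational(1, 11)) = Add(Rational(3, 11), Mul(Rational(1, 11), C)))
Pow(Add(Function('x')(Function('X')(3, Function('c')(-3, Function('w')(0)))), 68), 2) = Pow(Add(Add(Rational(3, 11), Mul(Rational(1, 11), Pow(Add(3, -2), Rational(1, 2)))), 68), 2) = Pow(Add(Add(Rational(3, 11), Mul(Rational(1, 11), Pow(1, Rational(1, 2)))), 68), 2) = Pow(Add(Add(Rational(3, 11), Mul(Rational(1, 11), 1)), 68), 2) = Pow(Add(Add(Rational(3, 11), Rational(1, 11)), 68), 2) = Pow(Add(Rational(4, 11), 68), 2) = Pow(Rational(752, 11), 2) = Rational(565504, 121)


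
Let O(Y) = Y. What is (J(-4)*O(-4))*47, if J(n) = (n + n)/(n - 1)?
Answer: -1504/5 ≈ -300.80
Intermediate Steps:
J(n) = 2*n/(-1 + n) (J(n) = (2*n)/(-1 + n) = 2*n/(-1 + n))
(J(-4)*O(-4))*47 = ((2*(-4)/(-1 - 4))*(-4))*47 = ((2*(-4)/(-5))*(-4))*47 = ((2*(-4)*(-1/5))*(-4))*47 = ((8/5)*(-4))*47 = -32/5*47 = -1504/5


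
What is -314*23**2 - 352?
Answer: -166458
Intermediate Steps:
-314*23**2 - 352 = -314*529 - 352 = -166106 - 352 = -166458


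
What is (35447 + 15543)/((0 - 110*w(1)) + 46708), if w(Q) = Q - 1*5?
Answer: 25495/23574 ≈ 1.0815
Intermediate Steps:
w(Q) = -5 + Q (w(Q) = Q - 5 = -5 + Q)
(35447 + 15543)/((0 - 110*w(1)) + 46708) = (35447 + 15543)/((0 - 110*(-5 + 1)) + 46708) = 50990/((0 - 110*(-4)) + 46708) = 50990/((0 + 440) + 46708) = 50990/(440 + 46708) = 50990/47148 = 50990*(1/47148) = 25495/23574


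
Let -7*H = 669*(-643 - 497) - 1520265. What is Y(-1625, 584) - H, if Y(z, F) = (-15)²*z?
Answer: -4842300/7 ≈ -6.9176e+5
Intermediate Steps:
Y(z, F) = 225*z
H = 2282925/7 (H = -(669*(-643 - 497) - 1520265)/7 = -(669*(-1140) - 1520265)/7 = -(-762660 - 1520265)/7 = -⅐*(-2282925) = 2282925/7 ≈ 3.2613e+5)
Y(-1625, 584) - H = 225*(-1625) - 1*2282925/7 = -365625 - 2282925/7 = -4842300/7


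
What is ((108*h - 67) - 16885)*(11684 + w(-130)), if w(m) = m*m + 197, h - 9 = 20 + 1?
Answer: -394645072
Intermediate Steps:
h = 30 (h = 9 + (20 + 1) = 9 + 21 = 30)
w(m) = 197 + m² (w(m) = m² + 197 = 197 + m²)
((108*h - 67) - 16885)*(11684 + w(-130)) = ((108*30 - 67) - 16885)*(11684 + (197 + (-130)²)) = ((3240 - 67) - 16885)*(11684 + (197 + 16900)) = (3173 - 16885)*(11684 + 17097) = -13712*28781 = -394645072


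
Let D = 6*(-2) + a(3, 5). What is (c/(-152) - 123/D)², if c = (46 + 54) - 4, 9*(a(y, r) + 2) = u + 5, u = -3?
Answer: 382007025/5550736 ≈ 68.821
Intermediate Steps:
a(y, r) = -16/9 (a(y, r) = -2 + (-3 + 5)/9 = -2 + (⅑)*2 = -2 + 2/9 = -16/9)
c = 96 (c = 100 - 4 = 96)
D = -124/9 (D = 6*(-2) - 16/9 = -12 - 16/9 = -124/9 ≈ -13.778)
(c/(-152) - 123/D)² = (96/(-152) - 123/(-124/9))² = (96*(-1/152) - 123*(-9/124))² = (-12/19 + 1107/124)² = (19545/2356)² = 382007025/5550736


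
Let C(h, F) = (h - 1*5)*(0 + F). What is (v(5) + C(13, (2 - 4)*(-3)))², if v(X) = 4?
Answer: 2704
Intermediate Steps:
C(h, F) = F*(-5 + h) (C(h, F) = (h - 5)*F = (-5 + h)*F = F*(-5 + h))
(v(5) + C(13, (2 - 4)*(-3)))² = (4 + ((2 - 4)*(-3))*(-5 + 13))² = (4 - 2*(-3)*8)² = (4 + 6*8)² = (4 + 48)² = 52² = 2704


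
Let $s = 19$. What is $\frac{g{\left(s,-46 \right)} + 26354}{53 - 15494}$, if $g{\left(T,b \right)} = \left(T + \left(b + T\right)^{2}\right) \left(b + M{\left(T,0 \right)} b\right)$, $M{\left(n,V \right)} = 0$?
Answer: $\frac{8054}{15441} \approx 0.5216$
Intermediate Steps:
$g{\left(T,b \right)} = b \left(T + \left(T + b\right)^{2}\right)$ ($g{\left(T,b \right)} = \left(T + \left(b + T\right)^{2}\right) \left(b + 0 b\right) = \left(T + \left(T + b\right)^{2}\right) \left(b + 0\right) = \left(T + \left(T + b\right)^{2}\right) b = b \left(T + \left(T + b\right)^{2}\right)$)
$\frac{g{\left(s,-46 \right)} + 26354}{53 - 15494} = \frac{- 46 \left(19 + \left(19 - 46\right)^{2}\right) + 26354}{53 - 15494} = \frac{- 46 \left(19 + \left(-27\right)^{2}\right) + 26354}{-15441} = \left(- 46 \left(19 + 729\right) + 26354\right) \left(- \frac{1}{15441}\right) = \left(\left(-46\right) 748 + 26354\right) \left(- \frac{1}{15441}\right) = \left(-34408 + 26354\right) \left(- \frac{1}{15441}\right) = \left(-8054\right) \left(- \frac{1}{15441}\right) = \frac{8054}{15441}$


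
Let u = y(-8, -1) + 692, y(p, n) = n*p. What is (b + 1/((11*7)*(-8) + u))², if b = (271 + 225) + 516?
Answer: 7226530081/7056 ≈ 1.0242e+6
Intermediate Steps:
b = 1012 (b = 496 + 516 = 1012)
u = 700 (u = -1*(-8) + 692 = 8 + 692 = 700)
(b + 1/((11*7)*(-8) + u))² = (1012 + 1/((11*7)*(-8) + 700))² = (1012 + 1/(77*(-8) + 700))² = (1012 + 1/(-616 + 700))² = (1012 + 1/84)² = (85009/84)² = 7226530081/7056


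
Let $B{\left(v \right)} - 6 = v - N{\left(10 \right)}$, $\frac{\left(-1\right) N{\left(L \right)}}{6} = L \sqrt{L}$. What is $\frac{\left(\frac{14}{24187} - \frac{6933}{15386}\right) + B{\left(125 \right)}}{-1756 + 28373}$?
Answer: $\frac{48583021775}{9905281841294} + \frac{60 \sqrt{10}}{26617} \approx 0.012033$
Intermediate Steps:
$N{\left(L \right)} = - 6 L^{\frac{3}{2}}$ ($N{\left(L \right)} = - 6 L \sqrt{L} = - 6 L^{\frac{3}{2}}$)
$B{\left(v \right)} = 6 + v + 60 \sqrt{10}$ ($B{\left(v \right)} = 6 + \left(v - - 6 \cdot 10^{\frac{3}{2}}\right) = 6 + \left(v - - 6 \cdot 10 \sqrt{10}\right) = 6 + \left(v - - 60 \sqrt{10}\right) = 6 + \left(v + 60 \sqrt{10}\right) = 6 + v + 60 \sqrt{10}$)
$\frac{\left(\frac{14}{24187} - \frac{6933}{15386}\right) + B{\left(125 \right)}}{-1756 + 28373} = \frac{\left(\frac{14}{24187} - \frac{6933}{15386}\right) + \left(6 + 125 + 60 \sqrt{10}\right)}{-1756 + 28373} = \frac{\left(14 \cdot \frac{1}{24187} - \frac{6933}{15386}\right) + \left(131 + 60 \sqrt{10}\right)}{26617} = \left(\left(\frac{14}{24187} - \frac{6933}{15386}\right) + \left(131 + 60 \sqrt{10}\right)\right) \frac{1}{26617} = \left(- \frac{167473067}{372141182} + \left(131 + 60 \sqrt{10}\right)\right) \frac{1}{26617} = \left(\frac{48583021775}{372141182} + 60 \sqrt{10}\right) \frac{1}{26617} = \frac{48583021775}{9905281841294} + \frac{60 \sqrt{10}}{26617}$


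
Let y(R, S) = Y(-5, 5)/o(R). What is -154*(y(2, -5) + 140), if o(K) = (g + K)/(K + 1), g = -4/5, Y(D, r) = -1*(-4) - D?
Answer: -25025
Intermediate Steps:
Y(D, r) = 4 - D
g = -4/5 (g = -4*1/5 = -4/5 ≈ -0.80000)
o(K) = (-4/5 + K)/(1 + K) (o(K) = (-4/5 + K)/(K + 1) = (-4/5 + K)/(1 + K))
y(R, S) = 9*(1 + R)/(-4/5 + R) (y(R, S) = (4 - 1*(-5))/(((-4/5 + R)/(1 + R))) = (4 + 5)*((1 + R)/(-4/5 + R)) = 9*((1 + R)/(-4/5 + R)) = 9*(1 + R)/(-4/5 + R))
-154*(y(2, -5) + 140) = -154*(45*(1 + 2)/(-4 + 5*2) + 140) = -154*(45*3/(-4 + 10) + 140) = -154*(45*3/6 + 140) = -154*(45*(1/6)*3 + 140) = -154*(45/2 + 140) = -154*325/2 = -25025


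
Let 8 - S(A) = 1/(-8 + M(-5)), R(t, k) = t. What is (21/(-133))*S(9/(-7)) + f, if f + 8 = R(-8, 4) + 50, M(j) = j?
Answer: 8083/247 ≈ 32.725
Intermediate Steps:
f = 34 (f = -8 + (-8 + 50) = -8 + 42 = 34)
S(A) = 105/13 (S(A) = 8 - 1/(-8 - 5) = 8 - 1/(-13) = 8 - 1*(-1/13) = 8 + 1/13 = 105/13)
(21/(-133))*S(9/(-7)) + f = (21/(-133))*(105/13) + 34 = (21*(-1/133))*(105/13) + 34 = -3/19*105/13 + 34 = -315/247 + 34 = 8083/247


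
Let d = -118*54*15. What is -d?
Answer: 95580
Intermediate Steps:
d = -95580 (d = -6372*15 = -95580)
-d = -1*(-95580) = 95580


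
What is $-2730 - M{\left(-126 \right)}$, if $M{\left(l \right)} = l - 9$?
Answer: $-2595$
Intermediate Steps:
$M{\left(l \right)} = -9 + l$ ($M{\left(l \right)} = l - 9 = -9 + l$)
$-2730 - M{\left(-126 \right)} = -2730 - \left(-9 - 126\right) = -2730 - -135 = -2730 + 135 = -2595$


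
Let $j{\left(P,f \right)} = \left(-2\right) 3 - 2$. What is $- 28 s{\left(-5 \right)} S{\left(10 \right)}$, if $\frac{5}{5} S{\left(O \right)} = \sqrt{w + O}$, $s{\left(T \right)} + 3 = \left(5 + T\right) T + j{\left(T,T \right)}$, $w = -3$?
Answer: $308 \sqrt{7} \approx 814.89$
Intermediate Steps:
$j{\left(P,f \right)} = -8$ ($j{\left(P,f \right)} = -6 - 2 = -8$)
$s{\left(T \right)} = -11 + T \left(5 + T\right)$ ($s{\left(T \right)} = -3 + \left(\left(5 + T\right) T - 8\right) = -3 + \left(T \left(5 + T\right) - 8\right) = -3 + \left(-8 + T \left(5 + T\right)\right) = -11 + T \left(5 + T\right)$)
$S{\left(O \right)} = \sqrt{-3 + O}$
$- 28 s{\left(-5 \right)} S{\left(10 \right)} = - 28 \left(-11 + \left(-5\right)^{2} + 5 \left(-5\right)\right) \sqrt{-3 + 10} = - 28 \left(-11 + 25 - 25\right) \sqrt{7} = - 28 \left(- 11 \sqrt{7}\right) = 308 \sqrt{7}$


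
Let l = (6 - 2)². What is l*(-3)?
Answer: -48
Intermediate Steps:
l = 16 (l = 4² = 16)
l*(-3) = 16*(-3) = -48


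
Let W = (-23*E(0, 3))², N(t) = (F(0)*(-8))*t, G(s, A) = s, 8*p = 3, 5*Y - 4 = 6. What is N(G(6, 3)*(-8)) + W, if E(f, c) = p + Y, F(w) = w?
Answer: 190969/64 ≈ 2983.9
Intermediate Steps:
Y = 2 (Y = ⅘ + (⅕)*6 = ⅘ + 6/5 = 2)
p = 3/8 (p = (⅛)*3 = 3/8 ≈ 0.37500)
N(t) = 0 (N(t) = (0*(-8))*t = 0*t = 0)
E(f, c) = 19/8 (E(f, c) = 3/8 + 2 = 19/8)
W = 190969/64 (W = (-23*19/8)² = (-437/8)² = 190969/64 ≈ 2983.9)
N(G(6, 3)*(-8)) + W = 0 + 190969/64 = 190969/64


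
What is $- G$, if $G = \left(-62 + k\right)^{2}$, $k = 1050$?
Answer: $-976144$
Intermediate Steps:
$G = 976144$ ($G = \left(-62 + 1050\right)^{2} = 988^{2} = 976144$)
$- G = \left(-1\right) 976144 = -976144$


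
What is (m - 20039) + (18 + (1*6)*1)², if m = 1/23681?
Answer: -460903302/23681 ≈ -19463.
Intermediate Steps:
m = 1/23681 ≈ 4.2228e-5
(m - 20039) + (18 + (1*6)*1)² = (1/23681 - 20039) + (18 + (1*6)*1)² = -474543558/23681 + (18 + 6*1)² = -474543558/23681 + (18 + 6)² = -474543558/23681 + 24² = -474543558/23681 + 576 = -460903302/23681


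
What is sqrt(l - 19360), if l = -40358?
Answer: I*sqrt(59718) ≈ 244.37*I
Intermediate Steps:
sqrt(l - 19360) = sqrt(-40358 - 19360) = sqrt(-59718) = I*sqrt(59718)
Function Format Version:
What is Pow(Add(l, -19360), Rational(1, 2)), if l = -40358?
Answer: Mul(I, Pow(59718, Rational(1, 2))) ≈ Mul(244.37, I)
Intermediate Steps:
Pow(Add(l, -19360), Rational(1, 2)) = Pow(Add(-40358, -19360), Rational(1, 2)) = Pow(-59718, Rational(1, 2)) = Mul(I, Pow(59718, Rational(1, 2)))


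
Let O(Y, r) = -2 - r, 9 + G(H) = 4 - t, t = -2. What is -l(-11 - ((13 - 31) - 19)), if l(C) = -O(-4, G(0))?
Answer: 1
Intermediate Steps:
G(H) = -3 (G(H) = -9 + (4 - 1*(-2)) = -9 + (4 + 2) = -9 + 6 = -3)
l(C) = -1 (l(C) = -(-2 - 1*(-3)) = -(-2 + 3) = -1*1 = -1)
-l(-11 - ((13 - 31) - 19)) = -1*(-1) = 1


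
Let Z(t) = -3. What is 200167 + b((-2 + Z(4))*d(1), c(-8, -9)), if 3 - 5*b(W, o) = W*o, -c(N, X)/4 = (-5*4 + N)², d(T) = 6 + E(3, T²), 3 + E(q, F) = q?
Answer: 906758/5 ≈ 1.8135e+5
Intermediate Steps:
E(q, F) = -3 + q
d(T) = 6 (d(T) = 6 + (-3 + 3) = 6 + 0 = 6)
c(N, X) = -4*(-20 + N)² (c(N, X) = -4*(-5*4 + N)² = -4*(-20 + N)²)
b(W, o) = ⅗ - W*o/5
200167 + b((-2 + Z(4))*d(1), c(-8, -9)) = 200167 + (⅗ - (-2 - 3)*6*(-4*(-20 - 8)²)/5) = 200167 + (⅗ - (-5*6)*(-4*(-28)²)/5) = 200167 + (⅗ - ⅕*(-30)*(-4*784)) = 200167 + (⅗ - ⅕*(-30)*(-3136)) = 200167 + (⅗ - 18816) = 200167 - 94077/5 = 906758/5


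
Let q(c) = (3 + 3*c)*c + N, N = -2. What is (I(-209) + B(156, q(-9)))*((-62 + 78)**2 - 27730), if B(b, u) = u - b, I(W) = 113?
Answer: -4698054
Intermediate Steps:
q(c) = -2 + c*(3 + 3*c) (q(c) = (3 + 3*c)*c - 2 = c*(3 + 3*c) - 2 = -2 + c*(3 + 3*c))
(I(-209) + B(156, q(-9)))*((-62 + 78)**2 - 27730) = (113 + ((-2 + 3*(-9) + 3*(-9)**2) - 1*156))*((-62 + 78)**2 - 27730) = (113 + ((-2 - 27 + 3*81) - 156))*(16**2 - 27730) = (113 + ((-2 - 27 + 243) - 156))*(256 - 27730) = (113 + (214 - 156))*(-27474) = (113 + 58)*(-27474) = 171*(-27474) = -4698054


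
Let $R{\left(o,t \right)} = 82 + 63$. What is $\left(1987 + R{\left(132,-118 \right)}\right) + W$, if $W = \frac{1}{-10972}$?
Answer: $\frac{23392303}{10972} \approx 2132.0$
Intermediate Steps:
$R{\left(o,t \right)} = 145$
$W = - \frac{1}{10972} \approx -9.1141 \cdot 10^{-5}$
$\left(1987 + R{\left(132,-118 \right)}\right) + W = \left(1987 + 145\right) - \frac{1}{10972} = 2132 - \frac{1}{10972} = \frac{23392303}{10972}$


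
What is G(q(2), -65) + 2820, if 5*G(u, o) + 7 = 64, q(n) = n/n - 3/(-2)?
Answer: 14157/5 ≈ 2831.4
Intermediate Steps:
q(n) = 5/2 (q(n) = 1 - 3*(-½) = 1 + 3/2 = 5/2)
G(u, o) = 57/5 (G(u, o) = -7/5 + (⅕)*64 = -7/5 + 64/5 = 57/5)
G(q(2), -65) + 2820 = 57/5 + 2820 = 14157/5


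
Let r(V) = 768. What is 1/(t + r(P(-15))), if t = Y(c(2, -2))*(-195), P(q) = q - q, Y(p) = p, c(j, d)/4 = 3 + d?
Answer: -1/12 ≈ -0.083333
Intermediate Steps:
c(j, d) = 12 + 4*d (c(j, d) = 4*(3 + d) = 12 + 4*d)
P(q) = 0
t = -780 (t = (12 + 4*(-2))*(-195) = (12 - 8)*(-195) = 4*(-195) = -780)
1/(t + r(P(-15))) = 1/(-780 + 768) = 1/(-12) = -1/12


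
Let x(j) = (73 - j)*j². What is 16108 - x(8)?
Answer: 11948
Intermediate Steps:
x(j) = j²*(73 - j)
16108 - x(8) = 16108 - 8²*(73 - 1*8) = 16108 - 64*(73 - 8) = 16108 - 64*65 = 16108 - 1*4160 = 16108 - 4160 = 11948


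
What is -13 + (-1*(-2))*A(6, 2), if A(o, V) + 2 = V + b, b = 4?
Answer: -5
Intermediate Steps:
A(o, V) = 2 + V (A(o, V) = -2 + (V + 4) = -2 + (4 + V) = 2 + V)
-13 + (-1*(-2))*A(6, 2) = -13 + (-1*(-2))*(2 + 2) = -13 + 2*4 = -13 + 8 = -5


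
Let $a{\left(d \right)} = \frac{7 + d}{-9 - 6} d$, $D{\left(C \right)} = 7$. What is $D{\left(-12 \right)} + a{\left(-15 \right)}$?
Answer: $-1$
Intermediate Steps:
$a{\left(d \right)} = d \left(- \frac{7}{15} - \frac{d}{15}\right)$ ($a{\left(d \right)} = \frac{7 + d}{-15} d = \left(7 + d\right) \left(- \frac{1}{15}\right) d = \left(- \frac{7}{15} - \frac{d}{15}\right) d = d \left(- \frac{7}{15} - \frac{d}{15}\right)$)
$D{\left(-12 \right)} + a{\left(-15 \right)} = 7 - - (7 - 15) = 7 - \left(-1\right) \left(-8\right) = 7 - 8 = -1$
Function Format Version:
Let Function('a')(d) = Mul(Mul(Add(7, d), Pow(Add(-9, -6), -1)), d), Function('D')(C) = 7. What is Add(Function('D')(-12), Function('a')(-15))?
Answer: -1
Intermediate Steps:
Function('a')(d) = Mul(d, Add(Rational(-7, 15), Mul(Rational(-1, 15), d))) (Function('a')(d) = Mul(Mul(Add(7, d), Pow(-15, -1)), d) = Mul(Mul(Add(7, d), Rational(-1, 15)), d) = Mul(Add(Rational(-7, 15), Mul(Rational(-1, 15), d)), d) = Mul(d, Add(Rational(-7, 15), Mul(Rational(-1, 15), d))))
Add(Function('D')(-12), Function('a')(-15)) = Add(7, Mul(Rational(-1, 15), -15, Add(7, -15))) = Add(7, Mul(Rational(-1, 15), -15, -8)) = Add(7, -8) = -1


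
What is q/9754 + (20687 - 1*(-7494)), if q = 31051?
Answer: 274908525/9754 ≈ 28184.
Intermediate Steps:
q/9754 + (20687 - 1*(-7494)) = 31051/9754 + (20687 - 1*(-7494)) = 31051*(1/9754) + (20687 + 7494) = 31051/9754 + 28181 = 274908525/9754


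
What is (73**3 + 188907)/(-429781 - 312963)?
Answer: -144481/185686 ≈ -0.77809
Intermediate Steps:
(73**3 + 188907)/(-429781 - 312963) = (389017 + 188907)/(-742744) = 577924*(-1/742744) = -144481/185686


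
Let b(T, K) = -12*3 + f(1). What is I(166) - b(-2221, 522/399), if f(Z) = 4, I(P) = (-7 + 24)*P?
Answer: 2854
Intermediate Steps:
I(P) = 17*P
b(T, K) = -32 (b(T, K) = -12*3 + 4 = -36 + 4 = -32)
I(166) - b(-2221, 522/399) = 17*166 - 1*(-32) = 2822 + 32 = 2854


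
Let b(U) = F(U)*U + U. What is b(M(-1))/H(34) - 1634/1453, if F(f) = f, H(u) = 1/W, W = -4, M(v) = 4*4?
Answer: -1582498/1453 ≈ -1089.1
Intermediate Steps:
M(v) = 16
H(u) = -1/4 (H(u) = 1/(-4) = -1/4)
b(U) = U + U**2 (b(U) = U*U + U = U**2 + U = U + U**2)
b(M(-1))/H(34) - 1634/1453 = (16*(1 + 16))/(-1/4) - 1634/1453 = (16*17)*(-4) - 1634*1/1453 = 272*(-4) - 1634/1453 = -1088 - 1634/1453 = -1582498/1453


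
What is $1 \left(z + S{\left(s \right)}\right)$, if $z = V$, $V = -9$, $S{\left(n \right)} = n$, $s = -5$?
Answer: $-14$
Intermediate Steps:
$z = -9$
$1 \left(z + S{\left(s \right)}\right) = 1 \left(-9 - 5\right) = 1 \left(-14\right) = -14$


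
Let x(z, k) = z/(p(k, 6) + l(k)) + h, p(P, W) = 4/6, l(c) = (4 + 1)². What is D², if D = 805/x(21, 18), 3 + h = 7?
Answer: 78411025/2809 ≈ 27914.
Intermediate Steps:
l(c) = 25 (l(c) = 5² = 25)
h = 4 (h = -3 + 7 = 4)
p(P, W) = ⅔ (p(P, W) = 4*(⅙) = ⅔)
x(z, k) = 4 + 3*z/77 (x(z, k) = z/(⅔ + 25) + 4 = z/(77/3) + 4 = 3*z/77 + 4 = 4 + 3*z/77)
D = 8855/53 (D = 805/(4 + (3/77)*21) = 805/(4 + 9/11) = 805/(53/11) = 805*(11/53) = 8855/53 ≈ 167.08)
D² = (8855/53)² = 78411025/2809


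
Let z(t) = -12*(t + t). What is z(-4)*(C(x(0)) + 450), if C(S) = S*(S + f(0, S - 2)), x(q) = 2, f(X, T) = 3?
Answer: 44160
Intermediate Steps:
z(t) = -24*t
C(S) = S*(3 + S) (C(S) = S*(S + 3) = S*(3 + S))
z(-4)*(C(x(0)) + 450) = (-24*(-4))*(2*(3 + 2) + 450) = 96*(2*5 + 450) = 96*(10 + 450) = 96*460 = 44160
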